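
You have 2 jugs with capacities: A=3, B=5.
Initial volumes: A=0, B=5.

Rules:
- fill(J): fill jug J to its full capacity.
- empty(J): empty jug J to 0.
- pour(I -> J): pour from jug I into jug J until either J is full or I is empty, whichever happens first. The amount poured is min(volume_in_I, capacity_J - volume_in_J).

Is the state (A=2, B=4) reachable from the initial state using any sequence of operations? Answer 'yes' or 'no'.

Answer: no

Derivation:
BFS explored all 16 reachable states.
Reachable set includes: (0,0), (0,1), (0,2), (0,3), (0,4), (0,5), (1,0), (1,5), (2,0), (2,5), (3,0), (3,1) ...
Target (A=2, B=4) not in reachable set → no.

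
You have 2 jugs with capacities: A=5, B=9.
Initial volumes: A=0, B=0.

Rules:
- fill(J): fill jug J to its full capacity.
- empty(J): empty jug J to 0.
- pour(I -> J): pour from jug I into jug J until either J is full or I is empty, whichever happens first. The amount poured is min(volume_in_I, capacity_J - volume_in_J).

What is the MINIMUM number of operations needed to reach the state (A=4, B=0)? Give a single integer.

BFS from (A=0, B=0). One shortest path:
  1. fill(B) -> (A=0 B=9)
  2. pour(B -> A) -> (A=5 B=4)
  3. empty(A) -> (A=0 B=4)
  4. pour(B -> A) -> (A=4 B=0)
Reached target in 4 moves.

Answer: 4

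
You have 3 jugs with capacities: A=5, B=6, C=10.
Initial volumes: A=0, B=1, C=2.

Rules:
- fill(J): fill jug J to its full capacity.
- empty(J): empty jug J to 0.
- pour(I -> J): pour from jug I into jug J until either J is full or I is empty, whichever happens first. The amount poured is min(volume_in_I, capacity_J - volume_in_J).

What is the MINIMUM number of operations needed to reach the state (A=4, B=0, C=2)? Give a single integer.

BFS from (A=0, B=1, C=2). One shortest path:
  1. fill(A) -> (A=5 B=1 C=2)
  2. empty(B) -> (A=5 B=0 C=2)
  3. pour(A -> B) -> (A=0 B=5 C=2)
  4. fill(A) -> (A=5 B=5 C=2)
  5. pour(A -> B) -> (A=4 B=6 C=2)
  6. empty(B) -> (A=4 B=0 C=2)
Reached target in 6 moves.

Answer: 6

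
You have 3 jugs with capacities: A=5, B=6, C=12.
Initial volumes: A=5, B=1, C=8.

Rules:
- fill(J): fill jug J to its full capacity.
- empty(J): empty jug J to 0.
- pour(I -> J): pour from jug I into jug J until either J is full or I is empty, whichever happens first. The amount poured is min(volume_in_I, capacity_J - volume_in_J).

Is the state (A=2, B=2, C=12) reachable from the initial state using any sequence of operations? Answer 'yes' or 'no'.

Answer: yes

Derivation:
BFS from (A=5, B=1, C=8):
  1. empty(A) -> (A=0 B=1 C=8)
  2. pour(B -> A) -> (A=1 B=0 C=8)
  3. pour(C -> B) -> (A=1 B=6 C=2)
  4. pour(B -> A) -> (A=5 B=2 C=2)
  5. empty(A) -> (A=0 B=2 C=2)
  6. pour(C -> A) -> (A=2 B=2 C=0)
  7. fill(C) -> (A=2 B=2 C=12)
Target reached → yes.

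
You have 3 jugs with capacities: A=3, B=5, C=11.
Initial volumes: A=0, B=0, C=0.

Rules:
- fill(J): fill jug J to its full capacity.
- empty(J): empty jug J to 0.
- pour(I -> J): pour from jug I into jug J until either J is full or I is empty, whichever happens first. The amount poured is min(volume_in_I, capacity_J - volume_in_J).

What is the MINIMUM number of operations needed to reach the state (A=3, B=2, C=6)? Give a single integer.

BFS from (A=0, B=0, C=0). One shortest path:
  1. fill(C) -> (A=0 B=0 C=11)
  2. pour(C -> B) -> (A=0 B=5 C=6)
  3. pour(B -> A) -> (A=3 B=2 C=6)
Reached target in 3 moves.

Answer: 3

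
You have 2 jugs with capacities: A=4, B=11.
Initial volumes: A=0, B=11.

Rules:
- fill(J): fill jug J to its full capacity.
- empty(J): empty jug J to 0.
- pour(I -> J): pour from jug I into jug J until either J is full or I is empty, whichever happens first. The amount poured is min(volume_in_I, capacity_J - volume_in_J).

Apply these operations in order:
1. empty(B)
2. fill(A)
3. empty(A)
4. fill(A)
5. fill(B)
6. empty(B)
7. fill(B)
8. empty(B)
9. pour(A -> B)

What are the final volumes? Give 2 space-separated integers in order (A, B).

Step 1: empty(B) -> (A=0 B=0)
Step 2: fill(A) -> (A=4 B=0)
Step 3: empty(A) -> (A=0 B=0)
Step 4: fill(A) -> (A=4 B=0)
Step 5: fill(B) -> (A=4 B=11)
Step 6: empty(B) -> (A=4 B=0)
Step 7: fill(B) -> (A=4 B=11)
Step 8: empty(B) -> (A=4 B=0)
Step 9: pour(A -> B) -> (A=0 B=4)

Answer: 0 4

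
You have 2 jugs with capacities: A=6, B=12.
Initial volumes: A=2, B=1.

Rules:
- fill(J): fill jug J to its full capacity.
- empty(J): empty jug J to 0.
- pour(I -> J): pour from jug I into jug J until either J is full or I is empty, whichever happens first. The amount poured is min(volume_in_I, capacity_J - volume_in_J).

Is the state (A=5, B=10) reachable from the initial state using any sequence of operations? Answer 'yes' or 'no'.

BFS explored all 25 reachable states.
Reachable set includes: (0,0), (0,1), (0,2), (0,3), (0,6), (0,7), (0,8), (0,9), (0,12), (1,0), (1,12), (2,0) ...
Target (A=5, B=10) not in reachable set → no.

Answer: no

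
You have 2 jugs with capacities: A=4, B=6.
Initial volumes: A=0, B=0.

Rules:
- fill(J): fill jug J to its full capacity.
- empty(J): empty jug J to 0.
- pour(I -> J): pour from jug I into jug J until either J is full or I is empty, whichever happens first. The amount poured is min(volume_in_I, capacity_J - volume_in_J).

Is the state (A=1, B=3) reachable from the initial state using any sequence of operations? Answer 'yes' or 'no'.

Answer: no

Derivation:
BFS explored all 10 reachable states.
Reachable set includes: (0,0), (0,2), (0,4), (0,6), (2,0), (2,6), (4,0), (4,2), (4,4), (4,6)
Target (A=1, B=3) not in reachable set → no.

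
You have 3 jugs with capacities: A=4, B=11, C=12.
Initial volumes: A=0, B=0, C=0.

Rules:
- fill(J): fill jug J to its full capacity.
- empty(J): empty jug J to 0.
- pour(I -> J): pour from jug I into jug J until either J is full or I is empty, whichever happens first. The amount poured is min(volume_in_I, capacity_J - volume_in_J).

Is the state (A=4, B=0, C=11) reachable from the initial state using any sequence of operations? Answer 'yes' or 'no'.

Answer: yes

Derivation:
BFS from (A=0, B=0, C=0):
  1. fill(A) -> (A=4 B=0 C=0)
  2. fill(B) -> (A=4 B=11 C=0)
  3. pour(B -> C) -> (A=4 B=0 C=11)
Target reached → yes.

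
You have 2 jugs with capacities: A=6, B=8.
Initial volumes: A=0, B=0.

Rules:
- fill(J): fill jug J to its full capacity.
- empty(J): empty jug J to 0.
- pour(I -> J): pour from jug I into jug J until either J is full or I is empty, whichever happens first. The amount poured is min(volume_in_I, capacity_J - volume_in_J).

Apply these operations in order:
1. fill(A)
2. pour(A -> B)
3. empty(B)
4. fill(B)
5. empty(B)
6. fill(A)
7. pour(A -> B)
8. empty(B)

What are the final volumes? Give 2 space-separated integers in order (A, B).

Step 1: fill(A) -> (A=6 B=0)
Step 2: pour(A -> B) -> (A=0 B=6)
Step 3: empty(B) -> (A=0 B=0)
Step 4: fill(B) -> (A=0 B=8)
Step 5: empty(B) -> (A=0 B=0)
Step 6: fill(A) -> (A=6 B=0)
Step 7: pour(A -> B) -> (A=0 B=6)
Step 8: empty(B) -> (A=0 B=0)

Answer: 0 0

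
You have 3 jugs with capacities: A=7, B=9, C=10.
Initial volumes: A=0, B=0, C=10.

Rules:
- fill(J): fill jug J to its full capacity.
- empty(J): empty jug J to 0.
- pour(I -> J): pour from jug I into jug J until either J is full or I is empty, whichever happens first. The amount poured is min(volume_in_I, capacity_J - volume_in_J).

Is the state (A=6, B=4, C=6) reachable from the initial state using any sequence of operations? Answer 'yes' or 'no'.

BFS explored all 448 reachable states.
Reachable set includes: (0,0,0), (0,0,1), (0,0,2), (0,0,3), (0,0,4), (0,0,5), (0,0,6), (0,0,7), (0,0,8), (0,0,9), (0,0,10), (0,1,0) ...
Target (A=6, B=4, C=6) not in reachable set → no.

Answer: no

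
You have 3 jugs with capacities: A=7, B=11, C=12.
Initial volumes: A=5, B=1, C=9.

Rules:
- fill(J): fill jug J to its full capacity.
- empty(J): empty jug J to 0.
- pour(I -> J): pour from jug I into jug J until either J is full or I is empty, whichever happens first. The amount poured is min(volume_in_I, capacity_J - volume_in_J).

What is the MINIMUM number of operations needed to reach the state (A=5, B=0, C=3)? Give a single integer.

BFS from (A=5, B=1, C=9). One shortest path:
  1. pour(B -> C) -> (A=5 B=0 C=10)
  2. pour(A -> B) -> (A=0 B=5 C=10)
  3. pour(C -> A) -> (A=7 B=5 C=3)
  4. empty(A) -> (A=0 B=5 C=3)
  5. pour(B -> A) -> (A=5 B=0 C=3)
Reached target in 5 moves.

Answer: 5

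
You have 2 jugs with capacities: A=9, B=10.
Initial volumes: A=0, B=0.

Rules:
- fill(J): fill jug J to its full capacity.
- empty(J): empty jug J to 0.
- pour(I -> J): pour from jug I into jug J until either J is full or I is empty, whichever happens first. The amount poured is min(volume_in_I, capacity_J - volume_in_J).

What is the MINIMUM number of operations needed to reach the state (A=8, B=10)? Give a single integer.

BFS from (A=0, B=0). One shortest path:
  1. fill(A) -> (A=9 B=0)
  2. pour(A -> B) -> (A=0 B=9)
  3. fill(A) -> (A=9 B=9)
  4. pour(A -> B) -> (A=8 B=10)
Reached target in 4 moves.

Answer: 4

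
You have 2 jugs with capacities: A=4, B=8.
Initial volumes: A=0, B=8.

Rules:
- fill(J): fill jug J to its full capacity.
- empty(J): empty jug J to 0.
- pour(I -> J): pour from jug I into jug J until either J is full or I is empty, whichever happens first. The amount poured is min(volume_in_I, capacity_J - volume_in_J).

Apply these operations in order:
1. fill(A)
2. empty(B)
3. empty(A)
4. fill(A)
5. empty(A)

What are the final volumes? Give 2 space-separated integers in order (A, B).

Step 1: fill(A) -> (A=4 B=8)
Step 2: empty(B) -> (A=4 B=0)
Step 3: empty(A) -> (A=0 B=0)
Step 4: fill(A) -> (A=4 B=0)
Step 5: empty(A) -> (A=0 B=0)

Answer: 0 0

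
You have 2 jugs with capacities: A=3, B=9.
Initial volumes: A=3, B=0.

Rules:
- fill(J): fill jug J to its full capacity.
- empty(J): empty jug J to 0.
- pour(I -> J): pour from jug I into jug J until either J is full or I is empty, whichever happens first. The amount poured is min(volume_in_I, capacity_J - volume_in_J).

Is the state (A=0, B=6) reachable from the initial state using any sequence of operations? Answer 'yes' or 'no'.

Answer: yes

Derivation:
BFS from (A=3, B=0):
  1. pour(A -> B) -> (A=0 B=3)
  2. fill(A) -> (A=3 B=3)
  3. pour(A -> B) -> (A=0 B=6)
Target reached → yes.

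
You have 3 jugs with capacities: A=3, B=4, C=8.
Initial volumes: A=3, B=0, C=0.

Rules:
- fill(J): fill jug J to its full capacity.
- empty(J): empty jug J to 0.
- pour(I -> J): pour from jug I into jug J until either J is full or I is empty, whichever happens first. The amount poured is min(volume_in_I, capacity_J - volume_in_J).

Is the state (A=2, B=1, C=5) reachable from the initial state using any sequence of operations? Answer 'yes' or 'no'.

BFS explored all 138 reachable states.
Reachable set includes: (0,0,0), (0,0,1), (0,0,2), (0,0,3), (0,0,4), (0,0,5), (0,0,6), (0,0,7), (0,0,8), (0,1,0), (0,1,1), (0,1,2) ...
Target (A=2, B=1, C=5) not in reachable set → no.

Answer: no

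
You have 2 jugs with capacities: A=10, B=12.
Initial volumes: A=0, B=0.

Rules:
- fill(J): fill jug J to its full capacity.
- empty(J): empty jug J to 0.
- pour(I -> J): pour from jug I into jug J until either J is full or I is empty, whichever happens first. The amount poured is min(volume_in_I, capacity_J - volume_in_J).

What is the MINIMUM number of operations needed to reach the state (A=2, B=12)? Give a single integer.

BFS from (A=0, B=0). One shortest path:
  1. fill(B) -> (A=0 B=12)
  2. pour(B -> A) -> (A=10 B=2)
  3. empty(A) -> (A=0 B=2)
  4. pour(B -> A) -> (A=2 B=0)
  5. fill(B) -> (A=2 B=12)
Reached target in 5 moves.

Answer: 5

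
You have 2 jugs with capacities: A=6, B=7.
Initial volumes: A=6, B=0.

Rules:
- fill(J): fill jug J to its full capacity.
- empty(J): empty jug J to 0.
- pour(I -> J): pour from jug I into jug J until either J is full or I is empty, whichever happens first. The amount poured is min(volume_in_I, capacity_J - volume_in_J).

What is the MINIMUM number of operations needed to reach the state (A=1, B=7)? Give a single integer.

BFS from (A=6, B=0). One shortest path:
  1. empty(A) -> (A=0 B=0)
  2. fill(B) -> (A=0 B=7)
  3. pour(B -> A) -> (A=6 B=1)
  4. empty(A) -> (A=0 B=1)
  5. pour(B -> A) -> (A=1 B=0)
  6. fill(B) -> (A=1 B=7)
Reached target in 6 moves.

Answer: 6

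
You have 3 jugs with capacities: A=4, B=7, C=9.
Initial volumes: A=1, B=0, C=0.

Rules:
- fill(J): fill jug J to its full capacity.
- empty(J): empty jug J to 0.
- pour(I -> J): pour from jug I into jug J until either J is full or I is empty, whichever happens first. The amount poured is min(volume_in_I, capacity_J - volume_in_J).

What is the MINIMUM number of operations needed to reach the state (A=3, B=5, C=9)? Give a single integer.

BFS from (A=1, B=0, C=0). One shortest path:
  1. fill(C) -> (A=1 B=0 C=9)
  2. pour(C -> B) -> (A=1 B=7 C=2)
  3. pour(C -> A) -> (A=3 B=7 C=0)
  4. pour(B -> C) -> (A=3 B=0 C=7)
  5. fill(B) -> (A=3 B=7 C=7)
  6. pour(B -> C) -> (A=3 B=5 C=9)
Reached target in 6 moves.

Answer: 6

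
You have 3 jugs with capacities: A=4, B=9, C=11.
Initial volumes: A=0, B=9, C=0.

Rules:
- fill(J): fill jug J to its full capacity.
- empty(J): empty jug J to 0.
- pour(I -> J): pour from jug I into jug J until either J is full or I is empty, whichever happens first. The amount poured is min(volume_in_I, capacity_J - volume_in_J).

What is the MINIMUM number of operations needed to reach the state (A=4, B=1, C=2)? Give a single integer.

Answer: 6

Derivation:
BFS from (A=0, B=9, C=0). One shortest path:
  1. empty(B) -> (A=0 B=0 C=0)
  2. fill(C) -> (A=0 B=0 C=11)
  3. pour(C -> B) -> (A=0 B=9 C=2)
  4. pour(B -> A) -> (A=4 B=5 C=2)
  5. empty(A) -> (A=0 B=5 C=2)
  6. pour(B -> A) -> (A=4 B=1 C=2)
Reached target in 6 moves.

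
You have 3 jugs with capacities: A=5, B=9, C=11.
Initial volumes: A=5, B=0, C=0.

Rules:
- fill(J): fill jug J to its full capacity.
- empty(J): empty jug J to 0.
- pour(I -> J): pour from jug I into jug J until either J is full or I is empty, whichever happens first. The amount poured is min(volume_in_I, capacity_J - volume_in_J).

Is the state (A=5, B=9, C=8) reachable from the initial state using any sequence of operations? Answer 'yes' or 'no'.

BFS from (A=5, B=0, C=0):
  1. empty(A) -> (A=0 B=0 C=0)
  2. fill(C) -> (A=0 B=0 C=11)
  3. pour(C -> A) -> (A=5 B=0 C=6)
  4. pour(C -> B) -> (A=5 B=6 C=0)
  5. fill(C) -> (A=5 B=6 C=11)
  6. pour(C -> B) -> (A=5 B=9 C=8)
Target reached → yes.

Answer: yes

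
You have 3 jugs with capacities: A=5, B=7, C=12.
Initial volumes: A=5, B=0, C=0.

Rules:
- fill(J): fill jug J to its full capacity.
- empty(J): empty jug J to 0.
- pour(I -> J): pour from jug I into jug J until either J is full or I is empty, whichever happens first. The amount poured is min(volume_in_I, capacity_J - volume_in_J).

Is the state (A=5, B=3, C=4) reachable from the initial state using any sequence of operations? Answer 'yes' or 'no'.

Answer: yes

Derivation:
BFS from (A=5, B=0, C=0):
  1. fill(B) -> (A=5 B=7 C=0)
  2. pour(B -> C) -> (A=5 B=0 C=7)
  3. pour(A -> B) -> (A=0 B=5 C=7)
  4. pour(C -> A) -> (A=5 B=5 C=2)
  5. pour(A -> B) -> (A=3 B=7 C=2)
  6. pour(B -> C) -> (A=3 B=0 C=9)
  7. pour(A -> B) -> (A=0 B=3 C=9)
  8. pour(C -> A) -> (A=5 B=3 C=4)
Target reached → yes.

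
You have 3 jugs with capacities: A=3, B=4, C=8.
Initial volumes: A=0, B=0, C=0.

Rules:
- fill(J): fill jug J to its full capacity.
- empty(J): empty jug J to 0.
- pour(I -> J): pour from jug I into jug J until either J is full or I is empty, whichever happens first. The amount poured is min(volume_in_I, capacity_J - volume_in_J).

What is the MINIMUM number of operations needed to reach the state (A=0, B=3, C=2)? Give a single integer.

Answer: 5

Derivation:
BFS from (A=0, B=0, C=0). One shortest path:
  1. fill(C) -> (A=0 B=0 C=8)
  2. pour(C -> A) -> (A=3 B=0 C=5)
  3. empty(A) -> (A=0 B=0 C=5)
  4. pour(C -> A) -> (A=3 B=0 C=2)
  5. pour(A -> B) -> (A=0 B=3 C=2)
Reached target in 5 moves.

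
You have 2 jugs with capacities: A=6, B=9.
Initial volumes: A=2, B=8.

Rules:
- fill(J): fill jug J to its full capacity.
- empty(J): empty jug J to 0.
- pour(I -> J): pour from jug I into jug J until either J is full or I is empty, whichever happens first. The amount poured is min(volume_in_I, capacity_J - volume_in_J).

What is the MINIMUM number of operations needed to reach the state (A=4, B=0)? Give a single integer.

Answer: 3

Derivation:
BFS from (A=2, B=8). One shortest path:
  1. pour(B -> A) -> (A=6 B=4)
  2. empty(A) -> (A=0 B=4)
  3. pour(B -> A) -> (A=4 B=0)
Reached target in 3 moves.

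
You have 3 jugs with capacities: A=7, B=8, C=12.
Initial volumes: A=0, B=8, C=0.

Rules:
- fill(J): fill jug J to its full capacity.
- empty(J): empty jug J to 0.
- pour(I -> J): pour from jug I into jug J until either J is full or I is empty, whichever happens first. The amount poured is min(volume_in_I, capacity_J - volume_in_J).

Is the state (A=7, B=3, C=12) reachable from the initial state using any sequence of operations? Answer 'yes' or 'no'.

Answer: yes

Derivation:
BFS from (A=0, B=8, C=0):
  1. fill(A) -> (A=7 B=8 C=0)
  2. pour(A -> C) -> (A=0 B=8 C=7)
  3. fill(A) -> (A=7 B=8 C=7)
  4. pour(B -> C) -> (A=7 B=3 C=12)
Target reached → yes.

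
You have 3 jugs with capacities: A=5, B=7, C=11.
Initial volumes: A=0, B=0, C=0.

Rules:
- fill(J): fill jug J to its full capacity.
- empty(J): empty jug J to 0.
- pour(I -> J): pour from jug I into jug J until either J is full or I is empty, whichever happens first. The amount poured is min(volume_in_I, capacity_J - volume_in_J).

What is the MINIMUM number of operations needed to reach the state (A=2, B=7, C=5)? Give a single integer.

BFS from (A=0, B=0, C=0). One shortest path:
  1. fill(B) -> (A=0 B=7 C=0)
  2. pour(B -> A) -> (A=5 B=2 C=0)
  3. pour(A -> C) -> (A=0 B=2 C=5)
  4. pour(B -> A) -> (A=2 B=0 C=5)
  5. fill(B) -> (A=2 B=7 C=5)
Reached target in 5 moves.

Answer: 5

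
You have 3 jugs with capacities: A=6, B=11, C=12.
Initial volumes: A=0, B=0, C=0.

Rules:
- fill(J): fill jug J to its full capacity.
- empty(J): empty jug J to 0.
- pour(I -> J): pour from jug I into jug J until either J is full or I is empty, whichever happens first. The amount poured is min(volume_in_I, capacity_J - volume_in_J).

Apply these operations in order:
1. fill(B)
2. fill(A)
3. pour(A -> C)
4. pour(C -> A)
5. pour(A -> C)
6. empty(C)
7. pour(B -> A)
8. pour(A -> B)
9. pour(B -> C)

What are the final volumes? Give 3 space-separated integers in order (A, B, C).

Answer: 0 0 11

Derivation:
Step 1: fill(B) -> (A=0 B=11 C=0)
Step 2: fill(A) -> (A=6 B=11 C=0)
Step 3: pour(A -> C) -> (A=0 B=11 C=6)
Step 4: pour(C -> A) -> (A=6 B=11 C=0)
Step 5: pour(A -> C) -> (A=0 B=11 C=6)
Step 6: empty(C) -> (A=0 B=11 C=0)
Step 7: pour(B -> A) -> (A=6 B=5 C=0)
Step 8: pour(A -> B) -> (A=0 B=11 C=0)
Step 9: pour(B -> C) -> (A=0 B=0 C=11)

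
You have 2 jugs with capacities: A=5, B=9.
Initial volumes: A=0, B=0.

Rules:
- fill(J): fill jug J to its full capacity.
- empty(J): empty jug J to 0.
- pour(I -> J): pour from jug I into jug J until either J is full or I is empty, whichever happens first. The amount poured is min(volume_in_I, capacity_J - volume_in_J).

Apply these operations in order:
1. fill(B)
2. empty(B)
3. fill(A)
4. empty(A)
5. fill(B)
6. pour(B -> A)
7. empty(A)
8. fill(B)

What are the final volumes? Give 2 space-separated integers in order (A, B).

Step 1: fill(B) -> (A=0 B=9)
Step 2: empty(B) -> (A=0 B=0)
Step 3: fill(A) -> (A=5 B=0)
Step 4: empty(A) -> (A=0 B=0)
Step 5: fill(B) -> (A=0 B=9)
Step 6: pour(B -> A) -> (A=5 B=4)
Step 7: empty(A) -> (A=0 B=4)
Step 8: fill(B) -> (A=0 B=9)

Answer: 0 9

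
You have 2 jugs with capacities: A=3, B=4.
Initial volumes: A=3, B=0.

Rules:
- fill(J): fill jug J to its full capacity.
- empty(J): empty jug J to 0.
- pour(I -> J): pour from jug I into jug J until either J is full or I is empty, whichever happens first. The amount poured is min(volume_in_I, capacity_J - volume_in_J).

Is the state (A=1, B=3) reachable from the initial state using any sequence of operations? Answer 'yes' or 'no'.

Answer: no

Derivation:
BFS explored all 14 reachable states.
Reachable set includes: (0,0), (0,1), (0,2), (0,3), (0,4), (1,0), (1,4), (2,0), (2,4), (3,0), (3,1), (3,2) ...
Target (A=1, B=3) not in reachable set → no.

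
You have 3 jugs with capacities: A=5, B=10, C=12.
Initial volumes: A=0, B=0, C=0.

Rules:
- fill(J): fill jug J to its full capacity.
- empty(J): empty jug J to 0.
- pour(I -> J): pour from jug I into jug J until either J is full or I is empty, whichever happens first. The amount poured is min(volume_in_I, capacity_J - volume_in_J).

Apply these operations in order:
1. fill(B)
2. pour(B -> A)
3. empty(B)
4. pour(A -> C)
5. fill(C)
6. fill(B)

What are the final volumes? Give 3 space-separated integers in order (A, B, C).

Step 1: fill(B) -> (A=0 B=10 C=0)
Step 2: pour(B -> A) -> (A=5 B=5 C=0)
Step 3: empty(B) -> (A=5 B=0 C=0)
Step 4: pour(A -> C) -> (A=0 B=0 C=5)
Step 5: fill(C) -> (A=0 B=0 C=12)
Step 6: fill(B) -> (A=0 B=10 C=12)

Answer: 0 10 12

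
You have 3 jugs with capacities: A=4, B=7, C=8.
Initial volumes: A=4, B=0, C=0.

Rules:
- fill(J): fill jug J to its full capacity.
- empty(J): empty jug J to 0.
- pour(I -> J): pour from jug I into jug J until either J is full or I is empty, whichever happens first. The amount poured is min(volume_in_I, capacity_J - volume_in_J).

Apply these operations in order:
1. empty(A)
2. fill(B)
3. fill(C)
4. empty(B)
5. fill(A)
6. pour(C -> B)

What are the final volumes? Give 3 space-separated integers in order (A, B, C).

Step 1: empty(A) -> (A=0 B=0 C=0)
Step 2: fill(B) -> (A=0 B=7 C=0)
Step 3: fill(C) -> (A=0 B=7 C=8)
Step 4: empty(B) -> (A=0 B=0 C=8)
Step 5: fill(A) -> (A=4 B=0 C=8)
Step 6: pour(C -> B) -> (A=4 B=7 C=1)

Answer: 4 7 1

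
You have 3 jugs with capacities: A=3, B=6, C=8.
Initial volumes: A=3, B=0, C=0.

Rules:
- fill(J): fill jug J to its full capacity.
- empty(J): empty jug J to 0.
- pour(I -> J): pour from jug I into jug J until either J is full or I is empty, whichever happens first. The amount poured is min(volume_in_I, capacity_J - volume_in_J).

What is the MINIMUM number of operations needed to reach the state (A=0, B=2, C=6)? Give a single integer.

BFS from (A=3, B=0, C=0). One shortest path:
  1. empty(A) -> (A=0 B=0 C=0)
  2. fill(C) -> (A=0 B=0 C=8)
  3. pour(C -> B) -> (A=0 B=6 C=2)
  4. pour(C -> A) -> (A=2 B=6 C=0)
  5. pour(B -> C) -> (A=2 B=0 C=6)
  6. pour(A -> B) -> (A=0 B=2 C=6)
Reached target in 6 moves.

Answer: 6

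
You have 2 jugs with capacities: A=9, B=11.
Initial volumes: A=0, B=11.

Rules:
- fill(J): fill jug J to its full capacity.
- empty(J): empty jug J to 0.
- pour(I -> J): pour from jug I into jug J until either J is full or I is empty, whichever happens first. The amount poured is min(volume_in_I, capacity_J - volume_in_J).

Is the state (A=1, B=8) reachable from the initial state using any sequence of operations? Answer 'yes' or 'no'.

Answer: no

Derivation:
BFS explored all 40 reachable states.
Reachable set includes: (0,0), (0,1), (0,2), (0,3), (0,4), (0,5), (0,6), (0,7), (0,8), (0,9), (0,10), (0,11) ...
Target (A=1, B=8) not in reachable set → no.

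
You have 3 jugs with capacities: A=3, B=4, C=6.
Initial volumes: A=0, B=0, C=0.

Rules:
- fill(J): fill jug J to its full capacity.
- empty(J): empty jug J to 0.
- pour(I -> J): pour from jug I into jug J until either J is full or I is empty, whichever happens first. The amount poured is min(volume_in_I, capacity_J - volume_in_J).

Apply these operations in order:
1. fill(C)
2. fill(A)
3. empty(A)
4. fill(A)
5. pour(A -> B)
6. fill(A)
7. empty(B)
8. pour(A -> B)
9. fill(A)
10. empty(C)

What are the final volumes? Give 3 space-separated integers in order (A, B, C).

Step 1: fill(C) -> (A=0 B=0 C=6)
Step 2: fill(A) -> (A=3 B=0 C=6)
Step 3: empty(A) -> (A=0 B=0 C=6)
Step 4: fill(A) -> (A=3 B=0 C=6)
Step 5: pour(A -> B) -> (A=0 B=3 C=6)
Step 6: fill(A) -> (A=3 B=3 C=6)
Step 7: empty(B) -> (A=3 B=0 C=6)
Step 8: pour(A -> B) -> (A=0 B=3 C=6)
Step 9: fill(A) -> (A=3 B=3 C=6)
Step 10: empty(C) -> (A=3 B=3 C=0)

Answer: 3 3 0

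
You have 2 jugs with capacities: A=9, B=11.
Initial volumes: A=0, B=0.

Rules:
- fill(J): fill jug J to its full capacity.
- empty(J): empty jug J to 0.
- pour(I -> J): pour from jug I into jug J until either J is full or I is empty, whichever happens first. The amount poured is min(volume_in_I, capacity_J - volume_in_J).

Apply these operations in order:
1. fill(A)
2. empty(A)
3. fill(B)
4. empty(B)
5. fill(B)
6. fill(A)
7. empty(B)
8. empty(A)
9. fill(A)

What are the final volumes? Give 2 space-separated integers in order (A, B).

Step 1: fill(A) -> (A=9 B=0)
Step 2: empty(A) -> (A=0 B=0)
Step 3: fill(B) -> (A=0 B=11)
Step 4: empty(B) -> (A=0 B=0)
Step 5: fill(B) -> (A=0 B=11)
Step 6: fill(A) -> (A=9 B=11)
Step 7: empty(B) -> (A=9 B=0)
Step 8: empty(A) -> (A=0 B=0)
Step 9: fill(A) -> (A=9 B=0)

Answer: 9 0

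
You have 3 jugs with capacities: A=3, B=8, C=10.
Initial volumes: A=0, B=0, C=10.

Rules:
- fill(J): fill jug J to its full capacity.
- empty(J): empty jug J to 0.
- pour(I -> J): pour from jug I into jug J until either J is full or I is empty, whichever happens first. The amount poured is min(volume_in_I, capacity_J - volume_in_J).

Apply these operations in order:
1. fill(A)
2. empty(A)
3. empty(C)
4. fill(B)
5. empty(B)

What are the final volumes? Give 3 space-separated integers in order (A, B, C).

Step 1: fill(A) -> (A=3 B=0 C=10)
Step 2: empty(A) -> (A=0 B=0 C=10)
Step 3: empty(C) -> (A=0 B=0 C=0)
Step 4: fill(B) -> (A=0 B=8 C=0)
Step 5: empty(B) -> (A=0 B=0 C=0)

Answer: 0 0 0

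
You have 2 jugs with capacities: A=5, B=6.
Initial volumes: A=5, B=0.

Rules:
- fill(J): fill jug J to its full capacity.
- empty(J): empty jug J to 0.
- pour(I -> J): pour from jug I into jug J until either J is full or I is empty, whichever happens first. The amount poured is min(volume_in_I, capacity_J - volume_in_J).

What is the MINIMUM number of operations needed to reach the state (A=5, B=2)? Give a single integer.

BFS from (A=5, B=0). One shortest path:
  1. empty(A) -> (A=0 B=0)
  2. fill(B) -> (A=0 B=6)
  3. pour(B -> A) -> (A=5 B=1)
  4. empty(A) -> (A=0 B=1)
  5. pour(B -> A) -> (A=1 B=0)
  6. fill(B) -> (A=1 B=6)
  7. pour(B -> A) -> (A=5 B=2)
Reached target in 7 moves.

Answer: 7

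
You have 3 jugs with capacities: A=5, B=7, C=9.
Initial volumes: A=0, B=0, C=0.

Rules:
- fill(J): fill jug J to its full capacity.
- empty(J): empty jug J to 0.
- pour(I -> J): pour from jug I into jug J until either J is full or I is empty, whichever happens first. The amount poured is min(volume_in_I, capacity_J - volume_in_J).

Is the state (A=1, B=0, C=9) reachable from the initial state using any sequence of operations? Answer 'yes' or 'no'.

BFS from (A=0, B=0, C=0):
  1. fill(A) -> (A=5 B=0 C=0)
  2. pour(A -> C) -> (A=0 B=0 C=5)
  3. fill(A) -> (A=5 B=0 C=5)
  4. pour(A -> C) -> (A=1 B=0 C=9)
Target reached → yes.

Answer: yes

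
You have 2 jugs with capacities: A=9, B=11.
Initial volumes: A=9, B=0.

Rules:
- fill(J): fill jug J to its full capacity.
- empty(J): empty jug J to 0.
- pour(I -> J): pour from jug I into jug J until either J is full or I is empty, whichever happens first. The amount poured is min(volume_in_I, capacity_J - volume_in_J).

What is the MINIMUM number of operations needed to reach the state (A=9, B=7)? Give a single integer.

BFS from (A=9, B=0). One shortest path:
  1. pour(A -> B) -> (A=0 B=9)
  2. fill(A) -> (A=9 B=9)
  3. pour(A -> B) -> (A=7 B=11)
  4. empty(B) -> (A=7 B=0)
  5. pour(A -> B) -> (A=0 B=7)
  6. fill(A) -> (A=9 B=7)
Reached target in 6 moves.

Answer: 6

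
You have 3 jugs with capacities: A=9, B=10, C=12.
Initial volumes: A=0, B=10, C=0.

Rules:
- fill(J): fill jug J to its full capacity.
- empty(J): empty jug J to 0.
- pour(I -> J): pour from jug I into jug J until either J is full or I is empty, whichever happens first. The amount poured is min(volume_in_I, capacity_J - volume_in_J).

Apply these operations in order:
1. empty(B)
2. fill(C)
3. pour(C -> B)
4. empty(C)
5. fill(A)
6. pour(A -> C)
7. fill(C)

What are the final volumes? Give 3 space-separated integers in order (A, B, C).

Step 1: empty(B) -> (A=0 B=0 C=0)
Step 2: fill(C) -> (A=0 B=0 C=12)
Step 3: pour(C -> B) -> (A=0 B=10 C=2)
Step 4: empty(C) -> (A=0 B=10 C=0)
Step 5: fill(A) -> (A=9 B=10 C=0)
Step 6: pour(A -> C) -> (A=0 B=10 C=9)
Step 7: fill(C) -> (A=0 B=10 C=12)

Answer: 0 10 12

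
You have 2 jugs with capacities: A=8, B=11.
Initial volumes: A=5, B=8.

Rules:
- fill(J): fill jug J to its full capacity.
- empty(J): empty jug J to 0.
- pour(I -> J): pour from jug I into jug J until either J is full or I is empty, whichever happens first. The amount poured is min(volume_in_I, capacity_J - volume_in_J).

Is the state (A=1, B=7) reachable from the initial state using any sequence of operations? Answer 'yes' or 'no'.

BFS explored all 39 reachable states.
Reachable set includes: (0,0), (0,1), (0,2), (0,3), (0,4), (0,5), (0,6), (0,7), (0,8), (0,9), (0,10), (0,11) ...
Target (A=1, B=7) not in reachable set → no.

Answer: no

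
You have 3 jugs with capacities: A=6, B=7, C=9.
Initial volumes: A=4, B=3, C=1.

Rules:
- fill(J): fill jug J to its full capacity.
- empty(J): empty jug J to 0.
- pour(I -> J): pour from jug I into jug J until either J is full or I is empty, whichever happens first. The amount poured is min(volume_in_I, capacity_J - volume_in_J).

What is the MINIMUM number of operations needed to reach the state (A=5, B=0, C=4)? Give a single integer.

BFS from (A=4, B=3, C=1). One shortest path:
  1. pour(B -> C) -> (A=4 B=0 C=4)
  2. fill(B) -> (A=4 B=7 C=4)
  3. pour(B -> A) -> (A=6 B=5 C=4)
  4. empty(A) -> (A=0 B=5 C=4)
  5. pour(B -> A) -> (A=5 B=0 C=4)
Reached target in 5 moves.

Answer: 5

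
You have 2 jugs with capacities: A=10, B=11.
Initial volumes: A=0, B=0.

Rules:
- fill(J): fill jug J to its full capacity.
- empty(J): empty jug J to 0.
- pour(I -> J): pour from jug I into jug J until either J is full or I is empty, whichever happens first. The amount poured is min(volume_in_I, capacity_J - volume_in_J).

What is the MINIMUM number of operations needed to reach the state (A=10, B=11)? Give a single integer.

BFS from (A=0, B=0). One shortest path:
  1. fill(A) -> (A=10 B=0)
  2. fill(B) -> (A=10 B=11)
Reached target in 2 moves.

Answer: 2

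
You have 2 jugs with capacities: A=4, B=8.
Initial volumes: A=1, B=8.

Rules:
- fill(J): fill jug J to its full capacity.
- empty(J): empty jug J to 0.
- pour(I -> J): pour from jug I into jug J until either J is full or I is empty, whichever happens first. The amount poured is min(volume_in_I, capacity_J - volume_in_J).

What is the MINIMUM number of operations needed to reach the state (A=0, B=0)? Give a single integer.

BFS from (A=1, B=8). One shortest path:
  1. empty(A) -> (A=0 B=8)
  2. empty(B) -> (A=0 B=0)
Reached target in 2 moves.

Answer: 2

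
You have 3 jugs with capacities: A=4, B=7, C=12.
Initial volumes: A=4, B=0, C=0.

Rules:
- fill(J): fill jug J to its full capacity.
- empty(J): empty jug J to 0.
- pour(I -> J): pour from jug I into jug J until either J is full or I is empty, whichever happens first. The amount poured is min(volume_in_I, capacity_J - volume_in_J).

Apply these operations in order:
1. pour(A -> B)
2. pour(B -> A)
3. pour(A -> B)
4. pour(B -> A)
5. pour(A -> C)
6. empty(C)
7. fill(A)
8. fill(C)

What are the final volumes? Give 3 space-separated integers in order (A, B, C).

Step 1: pour(A -> B) -> (A=0 B=4 C=0)
Step 2: pour(B -> A) -> (A=4 B=0 C=0)
Step 3: pour(A -> B) -> (A=0 B=4 C=0)
Step 4: pour(B -> A) -> (A=4 B=0 C=0)
Step 5: pour(A -> C) -> (A=0 B=0 C=4)
Step 6: empty(C) -> (A=0 B=0 C=0)
Step 7: fill(A) -> (A=4 B=0 C=0)
Step 8: fill(C) -> (A=4 B=0 C=12)

Answer: 4 0 12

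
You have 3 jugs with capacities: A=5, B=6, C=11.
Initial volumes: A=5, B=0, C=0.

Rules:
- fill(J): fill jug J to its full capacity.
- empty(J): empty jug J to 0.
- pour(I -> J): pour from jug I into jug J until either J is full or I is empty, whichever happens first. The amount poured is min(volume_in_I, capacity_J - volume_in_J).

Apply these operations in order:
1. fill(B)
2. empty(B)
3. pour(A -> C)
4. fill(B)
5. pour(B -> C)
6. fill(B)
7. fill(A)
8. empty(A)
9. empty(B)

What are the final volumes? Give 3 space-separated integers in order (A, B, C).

Answer: 0 0 11

Derivation:
Step 1: fill(B) -> (A=5 B=6 C=0)
Step 2: empty(B) -> (A=5 B=0 C=0)
Step 3: pour(A -> C) -> (A=0 B=0 C=5)
Step 4: fill(B) -> (A=0 B=6 C=5)
Step 5: pour(B -> C) -> (A=0 B=0 C=11)
Step 6: fill(B) -> (A=0 B=6 C=11)
Step 7: fill(A) -> (A=5 B=6 C=11)
Step 8: empty(A) -> (A=0 B=6 C=11)
Step 9: empty(B) -> (A=0 B=0 C=11)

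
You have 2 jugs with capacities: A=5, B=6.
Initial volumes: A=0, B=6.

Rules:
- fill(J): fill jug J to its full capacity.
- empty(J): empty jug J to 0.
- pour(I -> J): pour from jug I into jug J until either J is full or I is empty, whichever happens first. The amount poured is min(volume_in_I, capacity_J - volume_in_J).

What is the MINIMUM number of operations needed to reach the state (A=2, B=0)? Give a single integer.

Answer: 7

Derivation:
BFS from (A=0, B=6). One shortest path:
  1. pour(B -> A) -> (A=5 B=1)
  2. empty(A) -> (A=0 B=1)
  3. pour(B -> A) -> (A=1 B=0)
  4. fill(B) -> (A=1 B=6)
  5. pour(B -> A) -> (A=5 B=2)
  6. empty(A) -> (A=0 B=2)
  7. pour(B -> A) -> (A=2 B=0)
Reached target in 7 moves.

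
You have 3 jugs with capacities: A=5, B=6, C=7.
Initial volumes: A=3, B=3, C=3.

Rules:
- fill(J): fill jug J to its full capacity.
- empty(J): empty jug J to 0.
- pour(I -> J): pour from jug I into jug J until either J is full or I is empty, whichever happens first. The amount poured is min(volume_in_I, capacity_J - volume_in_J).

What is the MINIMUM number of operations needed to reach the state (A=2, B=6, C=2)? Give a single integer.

BFS from (A=3, B=3, C=3). One shortest path:
  1. empty(A) -> (A=0 B=3 C=3)
  2. fill(C) -> (A=0 B=3 C=7)
  3. pour(C -> A) -> (A=5 B=3 C=2)
  4. pour(A -> B) -> (A=2 B=6 C=2)
Reached target in 4 moves.

Answer: 4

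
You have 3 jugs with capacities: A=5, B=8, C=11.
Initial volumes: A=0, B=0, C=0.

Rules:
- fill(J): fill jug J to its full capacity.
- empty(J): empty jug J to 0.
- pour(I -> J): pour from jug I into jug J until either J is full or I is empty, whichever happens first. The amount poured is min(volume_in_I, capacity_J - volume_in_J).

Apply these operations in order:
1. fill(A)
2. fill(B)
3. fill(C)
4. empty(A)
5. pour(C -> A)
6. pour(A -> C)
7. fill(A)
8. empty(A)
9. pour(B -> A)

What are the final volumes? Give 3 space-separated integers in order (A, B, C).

Step 1: fill(A) -> (A=5 B=0 C=0)
Step 2: fill(B) -> (A=5 B=8 C=0)
Step 3: fill(C) -> (A=5 B=8 C=11)
Step 4: empty(A) -> (A=0 B=8 C=11)
Step 5: pour(C -> A) -> (A=5 B=8 C=6)
Step 6: pour(A -> C) -> (A=0 B=8 C=11)
Step 7: fill(A) -> (A=5 B=8 C=11)
Step 8: empty(A) -> (A=0 B=8 C=11)
Step 9: pour(B -> A) -> (A=5 B=3 C=11)

Answer: 5 3 11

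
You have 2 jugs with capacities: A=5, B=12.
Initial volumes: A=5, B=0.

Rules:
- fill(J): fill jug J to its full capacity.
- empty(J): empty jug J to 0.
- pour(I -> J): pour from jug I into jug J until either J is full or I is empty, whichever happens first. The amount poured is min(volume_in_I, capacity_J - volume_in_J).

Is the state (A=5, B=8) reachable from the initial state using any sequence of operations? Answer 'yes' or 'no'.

Answer: yes

Derivation:
BFS from (A=5, B=0):
  1. pour(A -> B) -> (A=0 B=5)
  2. fill(A) -> (A=5 B=5)
  3. pour(A -> B) -> (A=0 B=10)
  4. fill(A) -> (A=5 B=10)
  5. pour(A -> B) -> (A=3 B=12)
  6. empty(B) -> (A=3 B=0)
  7. pour(A -> B) -> (A=0 B=3)
  8. fill(A) -> (A=5 B=3)
  9. pour(A -> B) -> (A=0 B=8)
  10. fill(A) -> (A=5 B=8)
Target reached → yes.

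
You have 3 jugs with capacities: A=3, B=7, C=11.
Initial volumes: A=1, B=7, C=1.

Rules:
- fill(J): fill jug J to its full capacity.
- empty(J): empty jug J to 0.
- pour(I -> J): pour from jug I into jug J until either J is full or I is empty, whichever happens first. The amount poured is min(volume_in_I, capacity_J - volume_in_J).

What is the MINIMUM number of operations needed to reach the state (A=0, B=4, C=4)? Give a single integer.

BFS from (A=1, B=7, C=1). One shortest path:
  1. empty(A) -> (A=0 B=7 C=1)
  2. pour(B -> A) -> (A=3 B=4 C=1)
  3. pour(A -> C) -> (A=0 B=4 C=4)
Reached target in 3 moves.

Answer: 3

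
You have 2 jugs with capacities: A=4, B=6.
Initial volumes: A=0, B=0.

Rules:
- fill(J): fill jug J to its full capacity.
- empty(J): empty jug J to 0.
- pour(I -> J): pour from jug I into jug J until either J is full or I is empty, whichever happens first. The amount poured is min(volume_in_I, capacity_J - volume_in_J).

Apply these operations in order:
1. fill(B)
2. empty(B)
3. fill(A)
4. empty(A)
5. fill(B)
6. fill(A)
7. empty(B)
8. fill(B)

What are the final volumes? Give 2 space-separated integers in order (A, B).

Answer: 4 6

Derivation:
Step 1: fill(B) -> (A=0 B=6)
Step 2: empty(B) -> (A=0 B=0)
Step 3: fill(A) -> (A=4 B=0)
Step 4: empty(A) -> (A=0 B=0)
Step 5: fill(B) -> (A=0 B=6)
Step 6: fill(A) -> (A=4 B=6)
Step 7: empty(B) -> (A=4 B=0)
Step 8: fill(B) -> (A=4 B=6)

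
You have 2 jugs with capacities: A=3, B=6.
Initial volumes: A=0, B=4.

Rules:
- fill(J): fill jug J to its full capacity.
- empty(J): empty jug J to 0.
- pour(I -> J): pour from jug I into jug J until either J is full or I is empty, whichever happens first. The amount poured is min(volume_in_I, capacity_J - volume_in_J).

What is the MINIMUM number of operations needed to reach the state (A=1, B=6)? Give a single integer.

Answer: 2

Derivation:
BFS from (A=0, B=4). One shortest path:
  1. fill(A) -> (A=3 B=4)
  2. pour(A -> B) -> (A=1 B=6)
Reached target in 2 moves.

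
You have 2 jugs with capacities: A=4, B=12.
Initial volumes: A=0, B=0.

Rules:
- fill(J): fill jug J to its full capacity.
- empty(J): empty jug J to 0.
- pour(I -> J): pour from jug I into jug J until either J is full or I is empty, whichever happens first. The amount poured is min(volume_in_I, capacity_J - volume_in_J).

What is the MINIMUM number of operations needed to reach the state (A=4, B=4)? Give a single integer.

BFS from (A=0, B=0). One shortest path:
  1. fill(A) -> (A=4 B=0)
  2. pour(A -> B) -> (A=0 B=4)
  3. fill(A) -> (A=4 B=4)
Reached target in 3 moves.

Answer: 3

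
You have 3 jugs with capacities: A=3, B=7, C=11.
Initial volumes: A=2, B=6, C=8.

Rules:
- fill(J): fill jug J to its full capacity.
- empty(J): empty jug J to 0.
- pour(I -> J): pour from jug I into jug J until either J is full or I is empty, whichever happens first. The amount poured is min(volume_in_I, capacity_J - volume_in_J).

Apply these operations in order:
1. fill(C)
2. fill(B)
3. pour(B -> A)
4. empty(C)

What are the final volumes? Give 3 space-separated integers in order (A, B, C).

Step 1: fill(C) -> (A=2 B=6 C=11)
Step 2: fill(B) -> (A=2 B=7 C=11)
Step 3: pour(B -> A) -> (A=3 B=6 C=11)
Step 4: empty(C) -> (A=3 B=6 C=0)

Answer: 3 6 0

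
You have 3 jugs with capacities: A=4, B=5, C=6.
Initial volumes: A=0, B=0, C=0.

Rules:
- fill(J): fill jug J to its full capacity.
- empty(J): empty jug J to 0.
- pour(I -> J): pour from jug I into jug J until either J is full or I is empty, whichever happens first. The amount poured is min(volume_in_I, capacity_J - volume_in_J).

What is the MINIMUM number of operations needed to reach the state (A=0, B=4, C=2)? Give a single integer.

BFS from (A=0, B=0, C=0). One shortest path:
  1. fill(C) -> (A=0 B=0 C=6)
  2. pour(C -> A) -> (A=4 B=0 C=2)
  3. pour(A -> B) -> (A=0 B=4 C=2)
Reached target in 3 moves.

Answer: 3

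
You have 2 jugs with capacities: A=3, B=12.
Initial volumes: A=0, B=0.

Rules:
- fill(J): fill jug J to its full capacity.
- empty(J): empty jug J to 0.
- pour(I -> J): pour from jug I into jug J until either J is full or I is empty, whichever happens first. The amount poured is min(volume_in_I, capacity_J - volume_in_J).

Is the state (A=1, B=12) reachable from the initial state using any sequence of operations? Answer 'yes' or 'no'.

Answer: no

Derivation:
BFS explored all 10 reachable states.
Reachable set includes: (0,0), (0,3), (0,6), (0,9), (0,12), (3,0), (3,3), (3,6), (3,9), (3,12)
Target (A=1, B=12) not in reachable set → no.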